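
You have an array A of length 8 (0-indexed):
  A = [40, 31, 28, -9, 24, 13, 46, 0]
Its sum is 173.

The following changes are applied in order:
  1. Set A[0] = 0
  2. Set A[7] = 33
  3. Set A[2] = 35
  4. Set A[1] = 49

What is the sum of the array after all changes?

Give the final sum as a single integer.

Answer: 191

Derivation:
Initial sum: 173
Change 1: A[0] 40 -> 0, delta = -40, sum = 133
Change 2: A[7] 0 -> 33, delta = 33, sum = 166
Change 3: A[2] 28 -> 35, delta = 7, sum = 173
Change 4: A[1] 31 -> 49, delta = 18, sum = 191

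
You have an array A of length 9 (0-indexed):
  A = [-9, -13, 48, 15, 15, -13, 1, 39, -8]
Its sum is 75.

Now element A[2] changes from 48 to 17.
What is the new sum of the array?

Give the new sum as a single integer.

Answer: 44

Derivation:
Old value at index 2: 48
New value at index 2: 17
Delta = 17 - 48 = -31
New sum = old_sum + delta = 75 + (-31) = 44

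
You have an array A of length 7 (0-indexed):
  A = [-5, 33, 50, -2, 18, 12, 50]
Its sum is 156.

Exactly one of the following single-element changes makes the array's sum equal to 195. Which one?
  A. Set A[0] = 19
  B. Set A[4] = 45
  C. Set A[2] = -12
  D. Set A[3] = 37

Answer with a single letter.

Answer: D

Derivation:
Option A: A[0] -5->19, delta=24, new_sum=156+(24)=180
Option B: A[4] 18->45, delta=27, new_sum=156+(27)=183
Option C: A[2] 50->-12, delta=-62, new_sum=156+(-62)=94
Option D: A[3] -2->37, delta=39, new_sum=156+(39)=195 <-- matches target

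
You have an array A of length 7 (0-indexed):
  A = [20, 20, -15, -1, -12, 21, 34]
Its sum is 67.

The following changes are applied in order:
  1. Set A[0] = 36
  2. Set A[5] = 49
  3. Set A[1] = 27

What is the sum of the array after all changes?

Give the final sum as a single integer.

Initial sum: 67
Change 1: A[0] 20 -> 36, delta = 16, sum = 83
Change 2: A[5] 21 -> 49, delta = 28, sum = 111
Change 3: A[1] 20 -> 27, delta = 7, sum = 118

Answer: 118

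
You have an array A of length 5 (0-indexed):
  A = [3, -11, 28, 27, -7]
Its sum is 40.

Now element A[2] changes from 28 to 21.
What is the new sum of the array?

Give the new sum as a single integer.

Old value at index 2: 28
New value at index 2: 21
Delta = 21 - 28 = -7
New sum = old_sum + delta = 40 + (-7) = 33

Answer: 33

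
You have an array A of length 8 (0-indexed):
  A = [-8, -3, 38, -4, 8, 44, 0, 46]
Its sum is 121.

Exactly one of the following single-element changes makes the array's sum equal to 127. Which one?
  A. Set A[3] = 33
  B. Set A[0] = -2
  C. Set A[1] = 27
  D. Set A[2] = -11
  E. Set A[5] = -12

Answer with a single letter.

Option A: A[3] -4->33, delta=37, new_sum=121+(37)=158
Option B: A[0] -8->-2, delta=6, new_sum=121+(6)=127 <-- matches target
Option C: A[1] -3->27, delta=30, new_sum=121+(30)=151
Option D: A[2] 38->-11, delta=-49, new_sum=121+(-49)=72
Option E: A[5] 44->-12, delta=-56, new_sum=121+(-56)=65

Answer: B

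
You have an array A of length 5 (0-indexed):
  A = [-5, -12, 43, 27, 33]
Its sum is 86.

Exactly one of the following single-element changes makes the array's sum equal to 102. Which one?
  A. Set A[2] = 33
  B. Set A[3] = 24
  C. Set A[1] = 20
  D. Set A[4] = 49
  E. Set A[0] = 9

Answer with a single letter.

Answer: D

Derivation:
Option A: A[2] 43->33, delta=-10, new_sum=86+(-10)=76
Option B: A[3] 27->24, delta=-3, new_sum=86+(-3)=83
Option C: A[1] -12->20, delta=32, new_sum=86+(32)=118
Option D: A[4] 33->49, delta=16, new_sum=86+(16)=102 <-- matches target
Option E: A[0] -5->9, delta=14, new_sum=86+(14)=100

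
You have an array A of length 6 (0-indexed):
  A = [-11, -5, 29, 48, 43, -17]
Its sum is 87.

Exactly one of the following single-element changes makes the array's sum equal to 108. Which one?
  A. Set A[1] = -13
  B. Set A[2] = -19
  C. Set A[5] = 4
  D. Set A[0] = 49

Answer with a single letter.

Answer: C

Derivation:
Option A: A[1] -5->-13, delta=-8, new_sum=87+(-8)=79
Option B: A[2] 29->-19, delta=-48, new_sum=87+(-48)=39
Option C: A[5] -17->4, delta=21, new_sum=87+(21)=108 <-- matches target
Option D: A[0] -11->49, delta=60, new_sum=87+(60)=147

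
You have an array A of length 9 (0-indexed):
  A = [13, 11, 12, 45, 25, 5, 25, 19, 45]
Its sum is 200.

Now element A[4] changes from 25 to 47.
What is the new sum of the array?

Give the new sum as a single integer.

Answer: 222

Derivation:
Old value at index 4: 25
New value at index 4: 47
Delta = 47 - 25 = 22
New sum = old_sum + delta = 200 + (22) = 222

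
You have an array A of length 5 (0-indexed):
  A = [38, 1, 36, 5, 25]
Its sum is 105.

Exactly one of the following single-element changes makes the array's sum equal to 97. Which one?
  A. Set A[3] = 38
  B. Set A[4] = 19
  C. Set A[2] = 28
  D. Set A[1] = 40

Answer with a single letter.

Answer: C

Derivation:
Option A: A[3] 5->38, delta=33, new_sum=105+(33)=138
Option B: A[4] 25->19, delta=-6, new_sum=105+(-6)=99
Option C: A[2] 36->28, delta=-8, new_sum=105+(-8)=97 <-- matches target
Option D: A[1] 1->40, delta=39, new_sum=105+(39)=144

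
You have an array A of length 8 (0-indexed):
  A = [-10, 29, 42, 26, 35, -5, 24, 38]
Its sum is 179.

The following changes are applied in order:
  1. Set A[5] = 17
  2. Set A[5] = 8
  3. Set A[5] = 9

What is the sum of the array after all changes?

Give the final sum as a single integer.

Answer: 193

Derivation:
Initial sum: 179
Change 1: A[5] -5 -> 17, delta = 22, sum = 201
Change 2: A[5] 17 -> 8, delta = -9, sum = 192
Change 3: A[5] 8 -> 9, delta = 1, sum = 193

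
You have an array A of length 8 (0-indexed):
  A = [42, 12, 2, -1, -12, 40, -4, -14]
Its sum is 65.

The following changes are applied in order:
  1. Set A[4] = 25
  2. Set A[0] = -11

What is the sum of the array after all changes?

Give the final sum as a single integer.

Answer: 49

Derivation:
Initial sum: 65
Change 1: A[4] -12 -> 25, delta = 37, sum = 102
Change 2: A[0] 42 -> -11, delta = -53, sum = 49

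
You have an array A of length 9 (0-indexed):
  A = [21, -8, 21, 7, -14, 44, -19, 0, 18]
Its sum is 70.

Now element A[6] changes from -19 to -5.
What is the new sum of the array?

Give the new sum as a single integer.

Answer: 84

Derivation:
Old value at index 6: -19
New value at index 6: -5
Delta = -5 - -19 = 14
New sum = old_sum + delta = 70 + (14) = 84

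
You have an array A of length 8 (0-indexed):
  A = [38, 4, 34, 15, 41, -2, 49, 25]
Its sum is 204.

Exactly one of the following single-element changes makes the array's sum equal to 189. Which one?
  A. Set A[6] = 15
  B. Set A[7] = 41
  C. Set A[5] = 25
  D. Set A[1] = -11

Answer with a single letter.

Answer: D

Derivation:
Option A: A[6] 49->15, delta=-34, new_sum=204+(-34)=170
Option B: A[7] 25->41, delta=16, new_sum=204+(16)=220
Option C: A[5] -2->25, delta=27, new_sum=204+(27)=231
Option D: A[1] 4->-11, delta=-15, new_sum=204+(-15)=189 <-- matches target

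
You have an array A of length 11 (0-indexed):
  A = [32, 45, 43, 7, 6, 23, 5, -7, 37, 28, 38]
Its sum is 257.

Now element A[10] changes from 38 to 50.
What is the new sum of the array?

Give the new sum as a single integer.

Answer: 269

Derivation:
Old value at index 10: 38
New value at index 10: 50
Delta = 50 - 38 = 12
New sum = old_sum + delta = 257 + (12) = 269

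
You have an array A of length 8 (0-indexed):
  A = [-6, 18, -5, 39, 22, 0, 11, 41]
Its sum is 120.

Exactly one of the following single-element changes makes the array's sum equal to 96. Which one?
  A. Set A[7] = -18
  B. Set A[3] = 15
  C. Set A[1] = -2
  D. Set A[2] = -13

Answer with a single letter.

Option A: A[7] 41->-18, delta=-59, new_sum=120+(-59)=61
Option B: A[3] 39->15, delta=-24, new_sum=120+(-24)=96 <-- matches target
Option C: A[1] 18->-2, delta=-20, new_sum=120+(-20)=100
Option D: A[2] -5->-13, delta=-8, new_sum=120+(-8)=112

Answer: B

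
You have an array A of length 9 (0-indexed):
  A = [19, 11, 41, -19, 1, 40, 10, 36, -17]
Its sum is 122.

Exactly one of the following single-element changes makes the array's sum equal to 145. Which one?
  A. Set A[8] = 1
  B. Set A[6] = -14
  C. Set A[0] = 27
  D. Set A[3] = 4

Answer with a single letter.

Answer: D

Derivation:
Option A: A[8] -17->1, delta=18, new_sum=122+(18)=140
Option B: A[6] 10->-14, delta=-24, new_sum=122+(-24)=98
Option C: A[0] 19->27, delta=8, new_sum=122+(8)=130
Option D: A[3] -19->4, delta=23, new_sum=122+(23)=145 <-- matches target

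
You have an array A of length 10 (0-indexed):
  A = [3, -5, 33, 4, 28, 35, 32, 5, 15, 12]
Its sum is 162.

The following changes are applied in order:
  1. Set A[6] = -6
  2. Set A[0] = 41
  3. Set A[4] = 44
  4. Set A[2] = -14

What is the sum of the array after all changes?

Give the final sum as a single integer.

Answer: 131

Derivation:
Initial sum: 162
Change 1: A[6] 32 -> -6, delta = -38, sum = 124
Change 2: A[0] 3 -> 41, delta = 38, sum = 162
Change 3: A[4] 28 -> 44, delta = 16, sum = 178
Change 4: A[2] 33 -> -14, delta = -47, sum = 131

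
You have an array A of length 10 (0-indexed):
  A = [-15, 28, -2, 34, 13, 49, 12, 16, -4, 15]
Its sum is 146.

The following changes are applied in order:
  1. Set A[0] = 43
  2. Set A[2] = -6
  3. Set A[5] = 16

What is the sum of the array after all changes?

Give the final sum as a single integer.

Answer: 167

Derivation:
Initial sum: 146
Change 1: A[0] -15 -> 43, delta = 58, sum = 204
Change 2: A[2] -2 -> -6, delta = -4, sum = 200
Change 3: A[5] 49 -> 16, delta = -33, sum = 167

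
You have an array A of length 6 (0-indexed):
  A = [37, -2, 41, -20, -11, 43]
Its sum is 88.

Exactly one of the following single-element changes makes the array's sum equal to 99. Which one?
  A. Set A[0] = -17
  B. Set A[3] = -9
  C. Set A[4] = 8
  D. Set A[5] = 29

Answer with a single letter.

Answer: B

Derivation:
Option A: A[0] 37->-17, delta=-54, new_sum=88+(-54)=34
Option B: A[3] -20->-9, delta=11, new_sum=88+(11)=99 <-- matches target
Option C: A[4] -11->8, delta=19, new_sum=88+(19)=107
Option D: A[5] 43->29, delta=-14, new_sum=88+(-14)=74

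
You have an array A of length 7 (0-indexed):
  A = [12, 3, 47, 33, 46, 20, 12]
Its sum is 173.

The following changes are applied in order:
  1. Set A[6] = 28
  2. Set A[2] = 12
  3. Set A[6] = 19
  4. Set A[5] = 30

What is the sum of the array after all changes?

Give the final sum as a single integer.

Answer: 155

Derivation:
Initial sum: 173
Change 1: A[6] 12 -> 28, delta = 16, sum = 189
Change 2: A[2] 47 -> 12, delta = -35, sum = 154
Change 3: A[6] 28 -> 19, delta = -9, sum = 145
Change 4: A[5] 20 -> 30, delta = 10, sum = 155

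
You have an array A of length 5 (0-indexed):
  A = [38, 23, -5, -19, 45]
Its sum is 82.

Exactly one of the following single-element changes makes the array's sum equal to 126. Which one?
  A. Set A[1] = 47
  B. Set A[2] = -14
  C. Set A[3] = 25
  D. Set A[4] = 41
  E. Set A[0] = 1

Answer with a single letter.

Option A: A[1] 23->47, delta=24, new_sum=82+(24)=106
Option B: A[2] -5->-14, delta=-9, new_sum=82+(-9)=73
Option C: A[3] -19->25, delta=44, new_sum=82+(44)=126 <-- matches target
Option D: A[4] 45->41, delta=-4, new_sum=82+(-4)=78
Option E: A[0] 38->1, delta=-37, new_sum=82+(-37)=45

Answer: C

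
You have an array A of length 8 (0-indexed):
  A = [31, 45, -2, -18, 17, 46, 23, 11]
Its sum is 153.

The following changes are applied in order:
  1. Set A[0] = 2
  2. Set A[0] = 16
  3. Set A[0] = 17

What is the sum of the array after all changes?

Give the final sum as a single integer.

Initial sum: 153
Change 1: A[0] 31 -> 2, delta = -29, sum = 124
Change 2: A[0] 2 -> 16, delta = 14, sum = 138
Change 3: A[0] 16 -> 17, delta = 1, sum = 139

Answer: 139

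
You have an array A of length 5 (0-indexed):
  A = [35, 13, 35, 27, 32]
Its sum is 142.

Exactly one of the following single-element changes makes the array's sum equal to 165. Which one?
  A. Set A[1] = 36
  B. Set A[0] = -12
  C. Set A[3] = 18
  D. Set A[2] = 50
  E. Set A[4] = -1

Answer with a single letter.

Option A: A[1] 13->36, delta=23, new_sum=142+(23)=165 <-- matches target
Option B: A[0] 35->-12, delta=-47, new_sum=142+(-47)=95
Option C: A[3] 27->18, delta=-9, new_sum=142+(-9)=133
Option D: A[2] 35->50, delta=15, new_sum=142+(15)=157
Option E: A[4] 32->-1, delta=-33, new_sum=142+(-33)=109

Answer: A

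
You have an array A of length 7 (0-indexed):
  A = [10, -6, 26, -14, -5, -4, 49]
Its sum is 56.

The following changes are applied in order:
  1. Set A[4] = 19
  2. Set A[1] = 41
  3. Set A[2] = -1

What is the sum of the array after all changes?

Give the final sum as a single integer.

Initial sum: 56
Change 1: A[4] -5 -> 19, delta = 24, sum = 80
Change 2: A[1] -6 -> 41, delta = 47, sum = 127
Change 3: A[2] 26 -> -1, delta = -27, sum = 100

Answer: 100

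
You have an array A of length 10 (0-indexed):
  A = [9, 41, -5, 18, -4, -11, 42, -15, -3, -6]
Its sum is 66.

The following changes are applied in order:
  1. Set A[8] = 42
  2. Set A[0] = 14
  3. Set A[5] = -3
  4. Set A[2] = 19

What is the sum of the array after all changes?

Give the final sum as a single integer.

Answer: 148

Derivation:
Initial sum: 66
Change 1: A[8] -3 -> 42, delta = 45, sum = 111
Change 2: A[0] 9 -> 14, delta = 5, sum = 116
Change 3: A[5] -11 -> -3, delta = 8, sum = 124
Change 4: A[2] -5 -> 19, delta = 24, sum = 148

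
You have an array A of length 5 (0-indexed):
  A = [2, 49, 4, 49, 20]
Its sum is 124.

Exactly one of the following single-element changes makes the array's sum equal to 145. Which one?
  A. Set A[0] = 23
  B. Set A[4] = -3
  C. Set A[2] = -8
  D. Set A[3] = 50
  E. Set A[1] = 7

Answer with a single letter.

Answer: A

Derivation:
Option A: A[0] 2->23, delta=21, new_sum=124+(21)=145 <-- matches target
Option B: A[4] 20->-3, delta=-23, new_sum=124+(-23)=101
Option C: A[2] 4->-8, delta=-12, new_sum=124+(-12)=112
Option D: A[3] 49->50, delta=1, new_sum=124+(1)=125
Option E: A[1] 49->7, delta=-42, new_sum=124+(-42)=82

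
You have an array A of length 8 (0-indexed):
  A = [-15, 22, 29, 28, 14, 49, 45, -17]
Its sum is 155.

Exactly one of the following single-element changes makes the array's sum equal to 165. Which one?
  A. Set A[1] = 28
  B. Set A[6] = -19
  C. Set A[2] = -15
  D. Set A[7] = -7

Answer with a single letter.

Option A: A[1] 22->28, delta=6, new_sum=155+(6)=161
Option B: A[6] 45->-19, delta=-64, new_sum=155+(-64)=91
Option C: A[2] 29->-15, delta=-44, new_sum=155+(-44)=111
Option D: A[7] -17->-7, delta=10, new_sum=155+(10)=165 <-- matches target

Answer: D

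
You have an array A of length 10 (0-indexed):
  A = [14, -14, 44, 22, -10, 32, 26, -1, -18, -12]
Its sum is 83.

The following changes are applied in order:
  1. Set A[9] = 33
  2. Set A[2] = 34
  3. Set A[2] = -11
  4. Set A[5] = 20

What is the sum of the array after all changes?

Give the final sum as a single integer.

Initial sum: 83
Change 1: A[9] -12 -> 33, delta = 45, sum = 128
Change 2: A[2] 44 -> 34, delta = -10, sum = 118
Change 3: A[2] 34 -> -11, delta = -45, sum = 73
Change 4: A[5] 32 -> 20, delta = -12, sum = 61

Answer: 61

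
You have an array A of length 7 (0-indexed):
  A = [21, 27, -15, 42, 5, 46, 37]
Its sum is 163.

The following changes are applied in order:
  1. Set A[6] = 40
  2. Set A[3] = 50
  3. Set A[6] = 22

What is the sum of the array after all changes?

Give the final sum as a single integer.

Answer: 156

Derivation:
Initial sum: 163
Change 1: A[6] 37 -> 40, delta = 3, sum = 166
Change 2: A[3] 42 -> 50, delta = 8, sum = 174
Change 3: A[6] 40 -> 22, delta = -18, sum = 156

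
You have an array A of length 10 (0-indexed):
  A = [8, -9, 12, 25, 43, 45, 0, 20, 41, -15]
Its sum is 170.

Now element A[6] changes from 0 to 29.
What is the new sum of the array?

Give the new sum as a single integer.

Answer: 199

Derivation:
Old value at index 6: 0
New value at index 6: 29
Delta = 29 - 0 = 29
New sum = old_sum + delta = 170 + (29) = 199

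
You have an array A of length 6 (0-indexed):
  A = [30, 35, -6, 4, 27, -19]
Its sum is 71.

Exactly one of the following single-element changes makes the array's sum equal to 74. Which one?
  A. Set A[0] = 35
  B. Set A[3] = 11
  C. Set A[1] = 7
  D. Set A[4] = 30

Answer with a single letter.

Option A: A[0] 30->35, delta=5, new_sum=71+(5)=76
Option B: A[3] 4->11, delta=7, new_sum=71+(7)=78
Option C: A[1] 35->7, delta=-28, new_sum=71+(-28)=43
Option D: A[4] 27->30, delta=3, new_sum=71+(3)=74 <-- matches target

Answer: D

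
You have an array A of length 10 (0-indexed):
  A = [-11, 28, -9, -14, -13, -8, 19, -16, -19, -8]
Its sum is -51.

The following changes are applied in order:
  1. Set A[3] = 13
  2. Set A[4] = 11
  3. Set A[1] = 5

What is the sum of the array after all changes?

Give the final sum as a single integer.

Answer: -23

Derivation:
Initial sum: -51
Change 1: A[3] -14 -> 13, delta = 27, sum = -24
Change 2: A[4] -13 -> 11, delta = 24, sum = 0
Change 3: A[1] 28 -> 5, delta = -23, sum = -23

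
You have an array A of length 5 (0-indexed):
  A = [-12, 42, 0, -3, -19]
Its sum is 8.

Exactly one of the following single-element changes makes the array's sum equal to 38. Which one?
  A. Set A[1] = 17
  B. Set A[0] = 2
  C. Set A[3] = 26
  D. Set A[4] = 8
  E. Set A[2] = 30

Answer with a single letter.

Option A: A[1] 42->17, delta=-25, new_sum=8+(-25)=-17
Option B: A[0] -12->2, delta=14, new_sum=8+(14)=22
Option C: A[3] -3->26, delta=29, new_sum=8+(29)=37
Option D: A[4] -19->8, delta=27, new_sum=8+(27)=35
Option E: A[2] 0->30, delta=30, new_sum=8+(30)=38 <-- matches target

Answer: E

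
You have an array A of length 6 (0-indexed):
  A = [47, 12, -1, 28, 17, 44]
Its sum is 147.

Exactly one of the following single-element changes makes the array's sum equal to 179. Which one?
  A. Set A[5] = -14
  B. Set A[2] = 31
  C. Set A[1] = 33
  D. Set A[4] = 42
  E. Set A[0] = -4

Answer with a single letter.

Answer: B

Derivation:
Option A: A[5] 44->-14, delta=-58, new_sum=147+(-58)=89
Option B: A[2] -1->31, delta=32, new_sum=147+(32)=179 <-- matches target
Option C: A[1] 12->33, delta=21, new_sum=147+(21)=168
Option D: A[4] 17->42, delta=25, new_sum=147+(25)=172
Option E: A[0] 47->-4, delta=-51, new_sum=147+(-51)=96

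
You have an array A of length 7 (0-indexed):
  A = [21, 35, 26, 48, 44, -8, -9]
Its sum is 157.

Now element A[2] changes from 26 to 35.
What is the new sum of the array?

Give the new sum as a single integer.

Answer: 166

Derivation:
Old value at index 2: 26
New value at index 2: 35
Delta = 35 - 26 = 9
New sum = old_sum + delta = 157 + (9) = 166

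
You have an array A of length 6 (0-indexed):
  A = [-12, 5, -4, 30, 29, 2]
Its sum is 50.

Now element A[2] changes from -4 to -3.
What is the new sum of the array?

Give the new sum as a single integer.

Old value at index 2: -4
New value at index 2: -3
Delta = -3 - -4 = 1
New sum = old_sum + delta = 50 + (1) = 51

Answer: 51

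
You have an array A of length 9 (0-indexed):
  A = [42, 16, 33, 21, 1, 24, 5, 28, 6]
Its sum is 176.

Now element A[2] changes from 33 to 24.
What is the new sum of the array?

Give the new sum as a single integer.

Old value at index 2: 33
New value at index 2: 24
Delta = 24 - 33 = -9
New sum = old_sum + delta = 176 + (-9) = 167

Answer: 167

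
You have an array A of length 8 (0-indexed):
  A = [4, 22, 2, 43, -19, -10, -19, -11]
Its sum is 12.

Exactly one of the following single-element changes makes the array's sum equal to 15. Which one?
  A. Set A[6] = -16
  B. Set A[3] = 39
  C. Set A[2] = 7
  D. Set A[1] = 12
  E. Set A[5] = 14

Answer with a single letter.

Option A: A[6] -19->-16, delta=3, new_sum=12+(3)=15 <-- matches target
Option B: A[3] 43->39, delta=-4, new_sum=12+(-4)=8
Option C: A[2] 2->7, delta=5, new_sum=12+(5)=17
Option D: A[1] 22->12, delta=-10, new_sum=12+(-10)=2
Option E: A[5] -10->14, delta=24, new_sum=12+(24)=36

Answer: A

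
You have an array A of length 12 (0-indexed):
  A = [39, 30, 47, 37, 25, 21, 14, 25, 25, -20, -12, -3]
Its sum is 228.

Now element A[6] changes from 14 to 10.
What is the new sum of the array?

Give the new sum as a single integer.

Old value at index 6: 14
New value at index 6: 10
Delta = 10 - 14 = -4
New sum = old_sum + delta = 228 + (-4) = 224

Answer: 224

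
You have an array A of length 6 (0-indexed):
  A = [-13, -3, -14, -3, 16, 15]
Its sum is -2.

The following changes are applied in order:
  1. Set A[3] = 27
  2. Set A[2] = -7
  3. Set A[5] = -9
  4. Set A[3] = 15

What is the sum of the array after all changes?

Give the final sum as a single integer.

Answer: -1

Derivation:
Initial sum: -2
Change 1: A[3] -3 -> 27, delta = 30, sum = 28
Change 2: A[2] -14 -> -7, delta = 7, sum = 35
Change 3: A[5] 15 -> -9, delta = -24, sum = 11
Change 4: A[3] 27 -> 15, delta = -12, sum = -1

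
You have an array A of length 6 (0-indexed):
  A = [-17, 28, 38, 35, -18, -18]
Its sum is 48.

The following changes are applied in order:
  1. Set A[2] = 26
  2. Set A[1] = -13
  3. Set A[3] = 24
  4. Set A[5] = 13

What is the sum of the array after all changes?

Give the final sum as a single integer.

Answer: 15

Derivation:
Initial sum: 48
Change 1: A[2] 38 -> 26, delta = -12, sum = 36
Change 2: A[1] 28 -> -13, delta = -41, sum = -5
Change 3: A[3] 35 -> 24, delta = -11, sum = -16
Change 4: A[5] -18 -> 13, delta = 31, sum = 15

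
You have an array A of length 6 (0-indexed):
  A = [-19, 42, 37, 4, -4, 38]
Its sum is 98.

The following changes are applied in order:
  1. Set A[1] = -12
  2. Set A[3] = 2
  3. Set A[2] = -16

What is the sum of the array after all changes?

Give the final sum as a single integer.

Initial sum: 98
Change 1: A[1] 42 -> -12, delta = -54, sum = 44
Change 2: A[3] 4 -> 2, delta = -2, sum = 42
Change 3: A[2] 37 -> -16, delta = -53, sum = -11

Answer: -11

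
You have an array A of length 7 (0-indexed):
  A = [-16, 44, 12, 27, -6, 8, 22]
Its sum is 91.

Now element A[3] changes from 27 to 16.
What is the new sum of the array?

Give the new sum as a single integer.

Old value at index 3: 27
New value at index 3: 16
Delta = 16 - 27 = -11
New sum = old_sum + delta = 91 + (-11) = 80

Answer: 80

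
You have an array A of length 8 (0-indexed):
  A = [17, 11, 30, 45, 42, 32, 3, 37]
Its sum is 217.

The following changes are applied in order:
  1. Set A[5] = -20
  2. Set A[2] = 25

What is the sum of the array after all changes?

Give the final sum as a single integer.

Answer: 160

Derivation:
Initial sum: 217
Change 1: A[5] 32 -> -20, delta = -52, sum = 165
Change 2: A[2] 30 -> 25, delta = -5, sum = 160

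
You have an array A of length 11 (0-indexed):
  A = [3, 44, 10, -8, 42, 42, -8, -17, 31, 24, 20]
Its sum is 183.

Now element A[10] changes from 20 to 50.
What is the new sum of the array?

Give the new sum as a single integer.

Answer: 213

Derivation:
Old value at index 10: 20
New value at index 10: 50
Delta = 50 - 20 = 30
New sum = old_sum + delta = 183 + (30) = 213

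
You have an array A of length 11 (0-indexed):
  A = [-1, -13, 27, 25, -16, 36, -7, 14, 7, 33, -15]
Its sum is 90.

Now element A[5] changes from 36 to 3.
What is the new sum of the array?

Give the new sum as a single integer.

Old value at index 5: 36
New value at index 5: 3
Delta = 3 - 36 = -33
New sum = old_sum + delta = 90 + (-33) = 57

Answer: 57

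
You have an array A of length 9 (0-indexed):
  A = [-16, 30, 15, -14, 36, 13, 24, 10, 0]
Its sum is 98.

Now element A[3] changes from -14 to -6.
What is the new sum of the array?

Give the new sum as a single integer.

Answer: 106

Derivation:
Old value at index 3: -14
New value at index 3: -6
Delta = -6 - -14 = 8
New sum = old_sum + delta = 98 + (8) = 106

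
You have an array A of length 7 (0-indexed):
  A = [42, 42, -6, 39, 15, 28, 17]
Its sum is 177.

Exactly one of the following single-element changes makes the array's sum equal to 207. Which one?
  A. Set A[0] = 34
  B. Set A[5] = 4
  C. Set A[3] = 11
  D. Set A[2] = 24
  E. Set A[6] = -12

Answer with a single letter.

Answer: D

Derivation:
Option A: A[0] 42->34, delta=-8, new_sum=177+(-8)=169
Option B: A[5] 28->4, delta=-24, new_sum=177+(-24)=153
Option C: A[3] 39->11, delta=-28, new_sum=177+(-28)=149
Option D: A[2] -6->24, delta=30, new_sum=177+(30)=207 <-- matches target
Option E: A[6] 17->-12, delta=-29, new_sum=177+(-29)=148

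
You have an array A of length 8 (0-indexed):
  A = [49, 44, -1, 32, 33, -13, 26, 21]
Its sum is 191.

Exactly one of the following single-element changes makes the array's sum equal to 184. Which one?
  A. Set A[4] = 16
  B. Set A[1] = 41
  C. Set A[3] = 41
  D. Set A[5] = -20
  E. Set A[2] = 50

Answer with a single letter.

Answer: D

Derivation:
Option A: A[4] 33->16, delta=-17, new_sum=191+(-17)=174
Option B: A[1] 44->41, delta=-3, new_sum=191+(-3)=188
Option C: A[3] 32->41, delta=9, new_sum=191+(9)=200
Option D: A[5] -13->-20, delta=-7, new_sum=191+(-7)=184 <-- matches target
Option E: A[2] -1->50, delta=51, new_sum=191+(51)=242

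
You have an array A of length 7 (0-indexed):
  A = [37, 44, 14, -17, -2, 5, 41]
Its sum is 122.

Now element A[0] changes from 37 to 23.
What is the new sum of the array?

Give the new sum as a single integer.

Answer: 108

Derivation:
Old value at index 0: 37
New value at index 0: 23
Delta = 23 - 37 = -14
New sum = old_sum + delta = 122 + (-14) = 108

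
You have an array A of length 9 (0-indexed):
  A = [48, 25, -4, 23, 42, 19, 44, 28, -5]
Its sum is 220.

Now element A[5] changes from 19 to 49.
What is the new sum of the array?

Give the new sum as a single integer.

Answer: 250

Derivation:
Old value at index 5: 19
New value at index 5: 49
Delta = 49 - 19 = 30
New sum = old_sum + delta = 220 + (30) = 250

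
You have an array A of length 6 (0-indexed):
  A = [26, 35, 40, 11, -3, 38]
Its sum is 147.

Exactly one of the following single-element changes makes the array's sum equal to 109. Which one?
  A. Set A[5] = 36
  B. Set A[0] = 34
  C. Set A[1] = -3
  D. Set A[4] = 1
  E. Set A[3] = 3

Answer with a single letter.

Answer: C

Derivation:
Option A: A[5] 38->36, delta=-2, new_sum=147+(-2)=145
Option B: A[0] 26->34, delta=8, new_sum=147+(8)=155
Option C: A[1] 35->-3, delta=-38, new_sum=147+(-38)=109 <-- matches target
Option D: A[4] -3->1, delta=4, new_sum=147+(4)=151
Option E: A[3] 11->3, delta=-8, new_sum=147+(-8)=139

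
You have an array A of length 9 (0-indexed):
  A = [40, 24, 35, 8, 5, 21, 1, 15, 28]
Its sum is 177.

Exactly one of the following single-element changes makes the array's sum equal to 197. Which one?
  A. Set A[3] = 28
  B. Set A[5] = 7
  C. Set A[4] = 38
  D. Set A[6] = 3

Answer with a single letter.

Option A: A[3] 8->28, delta=20, new_sum=177+(20)=197 <-- matches target
Option B: A[5] 21->7, delta=-14, new_sum=177+(-14)=163
Option C: A[4] 5->38, delta=33, new_sum=177+(33)=210
Option D: A[6] 1->3, delta=2, new_sum=177+(2)=179

Answer: A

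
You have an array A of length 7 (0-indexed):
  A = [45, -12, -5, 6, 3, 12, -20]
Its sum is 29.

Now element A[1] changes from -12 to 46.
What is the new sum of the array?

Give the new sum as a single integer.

Answer: 87

Derivation:
Old value at index 1: -12
New value at index 1: 46
Delta = 46 - -12 = 58
New sum = old_sum + delta = 29 + (58) = 87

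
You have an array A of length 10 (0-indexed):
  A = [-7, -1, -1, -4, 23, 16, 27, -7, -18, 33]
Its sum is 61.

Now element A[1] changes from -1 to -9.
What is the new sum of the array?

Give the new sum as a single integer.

Old value at index 1: -1
New value at index 1: -9
Delta = -9 - -1 = -8
New sum = old_sum + delta = 61 + (-8) = 53

Answer: 53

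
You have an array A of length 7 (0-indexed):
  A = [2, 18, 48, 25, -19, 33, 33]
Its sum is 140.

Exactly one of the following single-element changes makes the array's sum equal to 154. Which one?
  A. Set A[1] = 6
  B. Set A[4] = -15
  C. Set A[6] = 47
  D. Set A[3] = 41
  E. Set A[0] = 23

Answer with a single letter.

Answer: C

Derivation:
Option A: A[1] 18->6, delta=-12, new_sum=140+(-12)=128
Option B: A[4] -19->-15, delta=4, new_sum=140+(4)=144
Option C: A[6] 33->47, delta=14, new_sum=140+(14)=154 <-- matches target
Option D: A[3] 25->41, delta=16, new_sum=140+(16)=156
Option E: A[0] 2->23, delta=21, new_sum=140+(21)=161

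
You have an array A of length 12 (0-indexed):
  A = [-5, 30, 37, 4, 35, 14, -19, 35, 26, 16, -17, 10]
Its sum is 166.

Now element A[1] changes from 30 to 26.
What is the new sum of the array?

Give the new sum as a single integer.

Old value at index 1: 30
New value at index 1: 26
Delta = 26 - 30 = -4
New sum = old_sum + delta = 166 + (-4) = 162

Answer: 162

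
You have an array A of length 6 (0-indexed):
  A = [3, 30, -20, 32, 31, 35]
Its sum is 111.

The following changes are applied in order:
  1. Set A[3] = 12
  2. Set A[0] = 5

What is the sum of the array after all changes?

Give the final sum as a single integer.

Answer: 93

Derivation:
Initial sum: 111
Change 1: A[3] 32 -> 12, delta = -20, sum = 91
Change 2: A[0] 3 -> 5, delta = 2, sum = 93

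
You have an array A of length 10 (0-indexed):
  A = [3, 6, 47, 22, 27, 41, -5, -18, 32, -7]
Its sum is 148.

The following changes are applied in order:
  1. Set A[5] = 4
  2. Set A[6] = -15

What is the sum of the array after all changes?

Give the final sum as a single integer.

Answer: 101

Derivation:
Initial sum: 148
Change 1: A[5] 41 -> 4, delta = -37, sum = 111
Change 2: A[6] -5 -> -15, delta = -10, sum = 101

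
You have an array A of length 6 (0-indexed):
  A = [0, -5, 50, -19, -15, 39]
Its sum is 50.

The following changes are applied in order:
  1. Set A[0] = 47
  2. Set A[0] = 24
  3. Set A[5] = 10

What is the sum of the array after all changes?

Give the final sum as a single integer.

Initial sum: 50
Change 1: A[0] 0 -> 47, delta = 47, sum = 97
Change 2: A[0] 47 -> 24, delta = -23, sum = 74
Change 3: A[5] 39 -> 10, delta = -29, sum = 45

Answer: 45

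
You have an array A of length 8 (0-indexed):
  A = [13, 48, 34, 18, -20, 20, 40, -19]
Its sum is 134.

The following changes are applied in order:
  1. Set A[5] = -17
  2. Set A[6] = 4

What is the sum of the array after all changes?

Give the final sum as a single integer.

Initial sum: 134
Change 1: A[5] 20 -> -17, delta = -37, sum = 97
Change 2: A[6] 40 -> 4, delta = -36, sum = 61

Answer: 61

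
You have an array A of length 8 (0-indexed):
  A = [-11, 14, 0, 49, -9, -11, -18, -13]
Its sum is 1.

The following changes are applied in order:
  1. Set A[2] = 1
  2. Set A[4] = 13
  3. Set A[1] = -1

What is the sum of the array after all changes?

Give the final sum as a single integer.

Answer: 9

Derivation:
Initial sum: 1
Change 1: A[2] 0 -> 1, delta = 1, sum = 2
Change 2: A[4] -9 -> 13, delta = 22, sum = 24
Change 3: A[1] 14 -> -1, delta = -15, sum = 9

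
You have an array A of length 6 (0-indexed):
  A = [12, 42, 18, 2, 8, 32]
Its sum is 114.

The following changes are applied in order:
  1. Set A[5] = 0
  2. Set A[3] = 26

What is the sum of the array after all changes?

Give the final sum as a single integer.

Answer: 106

Derivation:
Initial sum: 114
Change 1: A[5] 32 -> 0, delta = -32, sum = 82
Change 2: A[3] 2 -> 26, delta = 24, sum = 106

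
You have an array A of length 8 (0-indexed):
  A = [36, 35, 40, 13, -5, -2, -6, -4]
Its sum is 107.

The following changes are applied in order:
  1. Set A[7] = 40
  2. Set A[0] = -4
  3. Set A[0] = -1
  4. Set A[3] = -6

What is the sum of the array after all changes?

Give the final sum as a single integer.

Answer: 95

Derivation:
Initial sum: 107
Change 1: A[7] -4 -> 40, delta = 44, sum = 151
Change 2: A[0] 36 -> -4, delta = -40, sum = 111
Change 3: A[0] -4 -> -1, delta = 3, sum = 114
Change 4: A[3] 13 -> -6, delta = -19, sum = 95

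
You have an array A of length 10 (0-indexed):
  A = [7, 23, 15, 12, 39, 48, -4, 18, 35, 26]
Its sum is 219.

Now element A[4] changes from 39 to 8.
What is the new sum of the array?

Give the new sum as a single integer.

Old value at index 4: 39
New value at index 4: 8
Delta = 8 - 39 = -31
New sum = old_sum + delta = 219 + (-31) = 188

Answer: 188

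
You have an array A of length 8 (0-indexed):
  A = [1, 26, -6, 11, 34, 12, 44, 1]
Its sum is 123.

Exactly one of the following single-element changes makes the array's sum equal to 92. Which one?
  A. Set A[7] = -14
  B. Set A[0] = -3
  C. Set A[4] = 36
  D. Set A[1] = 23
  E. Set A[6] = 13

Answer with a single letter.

Answer: E

Derivation:
Option A: A[7] 1->-14, delta=-15, new_sum=123+(-15)=108
Option B: A[0] 1->-3, delta=-4, new_sum=123+(-4)=119
Option C: A[4] 34->36, delta=2, new_sum=123+(2)=125
Option D: A[1] 26->23, delta=-3, new_sum=123+(-3)=120
Option E: A[6] 44->13, delta=-31, new_sum=123+(-31)=92 <-- matches target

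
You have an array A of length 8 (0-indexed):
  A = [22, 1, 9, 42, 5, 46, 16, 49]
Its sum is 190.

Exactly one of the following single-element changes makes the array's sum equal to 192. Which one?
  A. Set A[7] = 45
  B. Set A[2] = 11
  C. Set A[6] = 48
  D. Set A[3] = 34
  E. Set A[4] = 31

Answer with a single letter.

Option A: A[7] 49->45, delta=-4, new_sum=190+(-4)=186
Option B: A[2] 9->11, delta=2, new_sum=190+(2)=192 <-- matches target
Option C: A[6] 16->48, delta=32, new_sum=190+(32)=222
Option D: A[3] 42->34, delta=-8, new_sum=190+(-8)=182
Option E: A[4] 5->31, delta=26, new_sum=190+(26)=216

Answer: B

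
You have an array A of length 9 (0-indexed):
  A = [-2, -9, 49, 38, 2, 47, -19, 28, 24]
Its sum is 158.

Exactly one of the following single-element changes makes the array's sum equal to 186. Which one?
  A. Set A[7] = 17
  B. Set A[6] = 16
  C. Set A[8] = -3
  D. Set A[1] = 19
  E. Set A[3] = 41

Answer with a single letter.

Answer: D

Derivation:
Option A: A[7] 28->17, delta=-11, new_sum=158+(-11)=147
Option B: A[6] -19->16, delta=35, new_sum=158+(35)=193
Option C: A[8] 24->-3, delta=-27, new_sum=158+(-27)=131
Option D: A[1] -9->19, delta=28, new_sum=158+(28)=186 <-- matches target
Option E: A[3] 38->41, delta=3, new_sum=158+(3)=161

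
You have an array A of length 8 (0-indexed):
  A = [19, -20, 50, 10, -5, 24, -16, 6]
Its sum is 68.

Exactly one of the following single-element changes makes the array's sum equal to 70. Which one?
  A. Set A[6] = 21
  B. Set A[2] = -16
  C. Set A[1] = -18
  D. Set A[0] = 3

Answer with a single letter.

Option A: A[6] -16->21, delta=37, new_sum=68+(37)=105
Option B: A[2] 50->-16, delta=-66, new_sum=68+(-66)=2
Option C: A[1] -20->-18, delta=2, new_sum=68+(2)=70 <-- matches target
Option D: A[0] 19->3, delta=-16, new_sum=68+(-16)=52

Answer: C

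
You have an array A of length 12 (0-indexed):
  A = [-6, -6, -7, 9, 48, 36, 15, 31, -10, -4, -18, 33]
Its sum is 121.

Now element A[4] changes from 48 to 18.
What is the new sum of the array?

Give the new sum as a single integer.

Answer: 91

Derivation:
Old value at index 4: 48
New value at index 4: 18
Delta = 18 - 48 = -30
New sum = old_sum + delta = 121 + (-30) = 91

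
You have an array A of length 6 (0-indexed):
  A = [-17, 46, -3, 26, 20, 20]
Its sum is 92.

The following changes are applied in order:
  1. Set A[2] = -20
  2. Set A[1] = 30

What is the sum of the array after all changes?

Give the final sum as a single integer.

Initial sum: 92
Change 1: A[2] -3 -> -20, delta = -17, sum = 75
Change 2: A[1] 46 -> 30, delta = -16, sum = 59

Answer: 59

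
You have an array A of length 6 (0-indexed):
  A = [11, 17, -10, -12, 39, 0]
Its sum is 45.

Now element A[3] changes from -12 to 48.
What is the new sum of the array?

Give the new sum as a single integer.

Old value at index 3: -12
New value at index 3: 48
Delta = 48 - -12 = 60
New sum = old_sum + delta = 45 + (60) = 105

Answer: 105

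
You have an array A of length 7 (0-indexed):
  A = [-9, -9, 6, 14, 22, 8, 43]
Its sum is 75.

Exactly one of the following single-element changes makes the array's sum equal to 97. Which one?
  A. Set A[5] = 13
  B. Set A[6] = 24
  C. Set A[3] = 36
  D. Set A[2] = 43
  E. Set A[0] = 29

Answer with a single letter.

Answer: C

Derivation:
Option A: A[5] 8->13, delta=5, new_sum=75+(5)=80
Option B: A[6] 43->24, delta=-19, new_sum=75+(-19)=56
Option C: A[3] 14->36, delta=22, new_sum=75+(22)=97 <-- matches target
Option D: A[2] 6->43, delta=37, new_sum=75+(37)=112
Option E: A[0] -9->29, delta=38, new_sum=75+(38)=113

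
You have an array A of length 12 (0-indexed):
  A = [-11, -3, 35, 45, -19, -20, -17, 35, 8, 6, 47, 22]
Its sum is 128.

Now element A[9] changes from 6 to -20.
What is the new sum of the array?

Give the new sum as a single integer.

Old value at index 9: 6
New value at index 9: -20
Delta = -20 - 6 = -26
New sum = old_sum + delta = 128 + (-26) = 102

Answer: 102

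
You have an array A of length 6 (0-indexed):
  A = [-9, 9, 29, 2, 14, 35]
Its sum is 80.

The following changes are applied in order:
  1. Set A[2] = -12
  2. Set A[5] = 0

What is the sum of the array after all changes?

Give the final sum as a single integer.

Answer: 4

Derivation:
Initial sum: 80
Change 1: A[2] 29 -> -12, delta = -41, sum = 39
Change 2: A[5] 35 -> 0, delta = -35, sum = 4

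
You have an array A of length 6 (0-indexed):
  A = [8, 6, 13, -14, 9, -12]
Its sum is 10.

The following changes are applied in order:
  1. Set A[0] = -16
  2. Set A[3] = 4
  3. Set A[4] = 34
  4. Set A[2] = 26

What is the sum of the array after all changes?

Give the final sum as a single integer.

Answer: 42

Derivation:
Initial sum: 10
Change 1: A[0] 8 -> -16, delta = -24, sum = -14
Change 2: A[3] -14 -> 4, delta = 18, sum = 4
Change 3: A[4] 9 -> 34, delta = 25, sum = 29
Change 4: A[2] 13 -> 26, delta = 13, sum = 42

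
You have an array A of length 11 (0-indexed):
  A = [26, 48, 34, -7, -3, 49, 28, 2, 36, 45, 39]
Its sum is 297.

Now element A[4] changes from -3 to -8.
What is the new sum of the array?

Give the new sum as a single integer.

Answer: 292

Derivation:
Old value at index 4: -3
New value at index 4: -8
Delta = -8 - -3 = -5
New sum = old_sum + delta = 297 + (-5) = 292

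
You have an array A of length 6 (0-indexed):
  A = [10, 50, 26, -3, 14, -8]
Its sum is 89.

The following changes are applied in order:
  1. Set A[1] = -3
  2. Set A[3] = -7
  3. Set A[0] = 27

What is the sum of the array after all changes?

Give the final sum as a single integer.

Initial sum: 89
Change 1: A[1] 50 -> -3, delta = -53, sum = 36
Change 2: A[3] -3 -> -7, delta = -4, sum = 32
Change 3: A[0] 10 -> 27, delta = 17, sum = 49

Answer: 49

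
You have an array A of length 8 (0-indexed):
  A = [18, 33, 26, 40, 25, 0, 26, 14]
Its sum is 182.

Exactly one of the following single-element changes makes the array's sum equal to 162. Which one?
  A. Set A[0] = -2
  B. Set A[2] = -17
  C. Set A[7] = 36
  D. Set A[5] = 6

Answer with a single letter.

Option A: A[0] 18->-2, delta=-20, new_sum=182+(-20)=162 <-- matches target
Option B: A[2] 26->-17, delta=-43, new_sum=182+(-43)=139
Option C: A[7] 14->36, delta=22, new_sum=182+(22)=204
Option D: A[5] 0->6, delta=6, new_sum=182+(6)=188

Answer: A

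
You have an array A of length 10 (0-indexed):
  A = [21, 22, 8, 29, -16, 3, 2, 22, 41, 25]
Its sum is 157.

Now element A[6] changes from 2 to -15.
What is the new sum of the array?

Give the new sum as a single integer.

Old value at index 6: 2
New value at index 6: -15
Delta = -15 - 2 = -17
New sum = old_sum + delta = 157 + (-17) = 140

Answer: 140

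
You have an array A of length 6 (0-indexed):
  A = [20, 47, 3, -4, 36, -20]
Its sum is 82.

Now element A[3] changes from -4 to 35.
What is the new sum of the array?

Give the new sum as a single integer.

Answer: 121

Derivation:
Old value at index 3: -4
New value at index 3: 35
Delta = 35 - -4 = 39
New sum = old_sum + delta = 82 + (39) = 121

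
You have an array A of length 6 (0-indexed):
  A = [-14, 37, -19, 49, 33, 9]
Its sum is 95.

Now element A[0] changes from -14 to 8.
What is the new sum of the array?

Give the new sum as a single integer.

Answer: 117

Derivation:
Old value at index 0: -14
New value at index 0: 8
Delta = 8 - -14 = 22
New sum = old_sum + delta = 95 + (22) = 117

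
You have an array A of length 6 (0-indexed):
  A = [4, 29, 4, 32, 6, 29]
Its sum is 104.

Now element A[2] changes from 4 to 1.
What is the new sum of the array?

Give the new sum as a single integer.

Answer: 101

Derivation:
Old value at index 2: 4
New value at index 2: 1
Delta = 1 - 4 = -3
New sum = old_sum + delta = 104 + (-3) = 101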